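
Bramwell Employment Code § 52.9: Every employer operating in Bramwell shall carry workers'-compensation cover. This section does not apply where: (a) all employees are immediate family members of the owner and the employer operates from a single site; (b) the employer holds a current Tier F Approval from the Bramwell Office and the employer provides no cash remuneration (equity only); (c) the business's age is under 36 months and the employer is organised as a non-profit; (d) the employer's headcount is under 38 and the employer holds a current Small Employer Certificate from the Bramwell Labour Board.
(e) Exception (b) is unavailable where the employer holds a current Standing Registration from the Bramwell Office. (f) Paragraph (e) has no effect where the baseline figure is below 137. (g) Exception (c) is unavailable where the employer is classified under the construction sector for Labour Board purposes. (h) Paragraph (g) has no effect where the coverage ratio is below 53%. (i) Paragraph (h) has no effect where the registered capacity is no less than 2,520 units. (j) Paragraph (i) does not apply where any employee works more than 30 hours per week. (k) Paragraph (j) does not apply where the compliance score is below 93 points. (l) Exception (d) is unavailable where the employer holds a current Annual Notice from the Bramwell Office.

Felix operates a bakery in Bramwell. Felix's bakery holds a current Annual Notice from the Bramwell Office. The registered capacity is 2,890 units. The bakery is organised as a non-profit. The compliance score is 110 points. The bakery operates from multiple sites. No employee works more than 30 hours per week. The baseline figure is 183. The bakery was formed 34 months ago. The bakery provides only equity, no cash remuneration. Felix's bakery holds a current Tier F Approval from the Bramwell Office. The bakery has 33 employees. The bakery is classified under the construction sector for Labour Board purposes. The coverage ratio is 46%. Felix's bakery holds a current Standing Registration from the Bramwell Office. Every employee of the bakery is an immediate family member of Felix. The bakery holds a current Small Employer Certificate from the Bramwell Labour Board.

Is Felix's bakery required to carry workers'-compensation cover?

Yes — Felix's bakery must carry workers'-compensation cover.

Exception (a) fails — the employer operates from multiple sites.
Exception (b)'s conditions are all satisfied: a current Tier F Approval is held; remuneration is equity-only. But: (e) operates against (b): a current Standing Registration is held. (f), which would lift (e), does not operate here — the baseline figure is 183, not below 137. (b) is therefore removed.
All of (c)'s requirements are met (the business's age is 34 months, under the 36 months limit; the employer is a non-profit). But: (g) is triggered — the bakery is classified under the construction sector. (h) operates (the coverage ratio is 46%, below the 53% limit), but is overridden by (i): (i) operates against (h): the registered capacity is 2,890 units, meeting the 2,520 units threshold. (j), which would lift (i), is not triggered — no employee exceeds 30 hours/week. So (c) is unavailable.
All of (d)'s requirements are met (the employer's headcount is 33, under the 38 limit; a current Small Employer Certificate is held). However, paragraph (l) must be considered: (l) applies — a current Annual Notice is held. (d) is therefore removed.
No exception applies. The general rule governs.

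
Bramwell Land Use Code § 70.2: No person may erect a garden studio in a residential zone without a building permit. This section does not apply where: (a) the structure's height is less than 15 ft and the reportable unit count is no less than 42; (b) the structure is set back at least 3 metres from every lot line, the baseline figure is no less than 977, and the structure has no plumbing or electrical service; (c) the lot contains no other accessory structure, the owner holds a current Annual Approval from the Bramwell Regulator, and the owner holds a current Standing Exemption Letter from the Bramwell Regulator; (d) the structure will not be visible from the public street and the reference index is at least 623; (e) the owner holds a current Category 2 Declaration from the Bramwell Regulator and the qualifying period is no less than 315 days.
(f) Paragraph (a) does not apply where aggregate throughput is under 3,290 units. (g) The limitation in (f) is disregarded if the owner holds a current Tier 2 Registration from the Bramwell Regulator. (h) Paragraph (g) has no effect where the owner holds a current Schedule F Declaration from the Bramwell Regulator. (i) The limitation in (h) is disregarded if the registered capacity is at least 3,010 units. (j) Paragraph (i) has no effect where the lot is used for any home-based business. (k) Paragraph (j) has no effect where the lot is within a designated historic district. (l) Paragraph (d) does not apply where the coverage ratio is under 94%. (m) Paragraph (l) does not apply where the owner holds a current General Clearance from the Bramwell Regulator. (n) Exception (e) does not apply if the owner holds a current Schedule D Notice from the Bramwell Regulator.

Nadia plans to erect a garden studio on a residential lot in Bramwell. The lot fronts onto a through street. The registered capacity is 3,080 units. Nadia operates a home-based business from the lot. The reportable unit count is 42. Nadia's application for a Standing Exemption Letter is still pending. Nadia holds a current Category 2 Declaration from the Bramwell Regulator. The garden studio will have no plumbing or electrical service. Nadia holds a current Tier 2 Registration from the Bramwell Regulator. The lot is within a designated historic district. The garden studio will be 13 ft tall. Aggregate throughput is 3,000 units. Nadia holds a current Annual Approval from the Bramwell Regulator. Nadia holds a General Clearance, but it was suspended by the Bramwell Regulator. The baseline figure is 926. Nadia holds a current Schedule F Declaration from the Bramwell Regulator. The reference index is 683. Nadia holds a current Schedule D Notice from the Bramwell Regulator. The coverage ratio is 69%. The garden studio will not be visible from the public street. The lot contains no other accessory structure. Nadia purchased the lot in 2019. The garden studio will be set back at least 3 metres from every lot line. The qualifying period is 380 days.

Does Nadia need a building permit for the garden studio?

No — exception (a) applies; Nadia does not need a building permit.

Exception (a) is satisfied on its face — the structure's height is 13 ft, less than the 15 ft limit; the reportable unit count is 42, meeting the 42 threshold. Under paragraphs (f)–(k): (f) would limit (a) — aggregate throughput is 3,000 units, under the 3,290 units limit — but (g) sets (f) aside: (g) operates against (f): a current Tier 2 Registration is held. (h) is triggered (a current Schedule F Declaration is held), but yields to (i): (i) is triggered — the registered capacity is 3,080 units, meeting the 3,010 units threshold. (j) would limit (i) — a home-based business operates on the lot — but (k) sets (j) aside: (k) is triggered — the lot is in a historic district. So (a) applies.
Exception (b) requires that the baseline figure is no less than 977; but the baseline figure is 926, short of 977, so (b) is unavailable.
Exception (c) fails — no current Standing Exemption Letter is held.
Exception (d)'s conditions are all satisfied: the structure will not be visible from the street; the reference index is 683, meeting the 623 threshold. But: (l) is engaged — the coverage ratio is 69%, under the 94% limit. (m) is not engaged (no current General Clearance is held), so (l) stands. So (d) is unavailable.
Exception (e) is satisfied on its face — a current Category 2 Declaration is held; the qualifying period is 380 days, meeting the 315 days threshold. Turning to paragraph (n): (n) applies — a current Schedule D Notice is held. So (e) is unavailable.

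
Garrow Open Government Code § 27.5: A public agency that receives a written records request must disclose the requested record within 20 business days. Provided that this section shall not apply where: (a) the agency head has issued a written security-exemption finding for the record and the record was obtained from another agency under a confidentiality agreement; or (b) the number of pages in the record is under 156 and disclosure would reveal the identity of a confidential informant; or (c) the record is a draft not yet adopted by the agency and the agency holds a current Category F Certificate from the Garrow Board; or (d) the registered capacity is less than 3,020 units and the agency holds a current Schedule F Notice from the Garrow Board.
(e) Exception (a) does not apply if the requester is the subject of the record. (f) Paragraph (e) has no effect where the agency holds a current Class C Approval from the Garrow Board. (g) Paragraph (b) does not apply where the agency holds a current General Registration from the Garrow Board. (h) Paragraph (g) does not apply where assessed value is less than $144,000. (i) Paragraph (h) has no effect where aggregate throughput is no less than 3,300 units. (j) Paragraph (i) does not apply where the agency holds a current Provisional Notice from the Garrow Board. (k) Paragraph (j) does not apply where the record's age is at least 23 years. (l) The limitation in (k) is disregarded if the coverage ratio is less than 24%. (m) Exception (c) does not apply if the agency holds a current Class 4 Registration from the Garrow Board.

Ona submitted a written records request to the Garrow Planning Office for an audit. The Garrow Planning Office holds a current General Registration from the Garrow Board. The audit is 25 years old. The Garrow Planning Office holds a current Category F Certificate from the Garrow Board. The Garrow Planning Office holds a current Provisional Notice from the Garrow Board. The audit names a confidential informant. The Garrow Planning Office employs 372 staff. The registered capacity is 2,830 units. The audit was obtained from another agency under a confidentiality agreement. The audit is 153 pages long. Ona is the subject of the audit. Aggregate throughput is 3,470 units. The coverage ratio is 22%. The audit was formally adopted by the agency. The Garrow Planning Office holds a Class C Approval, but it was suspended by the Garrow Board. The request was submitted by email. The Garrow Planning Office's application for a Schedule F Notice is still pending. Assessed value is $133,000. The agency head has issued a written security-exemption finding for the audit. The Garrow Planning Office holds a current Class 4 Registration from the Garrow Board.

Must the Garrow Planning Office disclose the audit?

No — exception (b) applies; the Garrow Planning Office is not required to disclose the audit.

Exception (a) is satisfied on its face — a written security-exemption finding has been issued; the audit was obtained under a confidentiality agreement. However, paragraphs (e)–(f) must be considered: (e) operates — Ona is the subject of the audit. (f), which would lift (e), is not triggered — there is no Class C Approval in force. Exception (a) does not apply.
Exception (b)'s conditions are all satisfied: the number of pages in the record is 153, under the 156 limit; the audit names a confidential informant. Considering the limiting provisions: (g) operates (a current General Registration is held), but is overridden by (h): (h) operates against (g): assessed value is $133,000, less than the $144,000 limit. (i) is triggered (aggregate throughput is 3,470 units, meeting the 3,300 units threshold), but is overridden by (j): (j) operates against (i): a current Provisional Notice is held. (k) operates (the record's age is 25 years, meeting the 23 years threshold), but yields to (l): (l) applies — the coverage ratio is 22%, less than the 24% limit. Exception (b) stands.
Exception (c) does not apply: the audit has been formally adopted.
Exception (d) requires that the agency holds a current Schedule F Notice from the Garrow Board; but no current Schedule F Notice is held, so (d) is unavailable.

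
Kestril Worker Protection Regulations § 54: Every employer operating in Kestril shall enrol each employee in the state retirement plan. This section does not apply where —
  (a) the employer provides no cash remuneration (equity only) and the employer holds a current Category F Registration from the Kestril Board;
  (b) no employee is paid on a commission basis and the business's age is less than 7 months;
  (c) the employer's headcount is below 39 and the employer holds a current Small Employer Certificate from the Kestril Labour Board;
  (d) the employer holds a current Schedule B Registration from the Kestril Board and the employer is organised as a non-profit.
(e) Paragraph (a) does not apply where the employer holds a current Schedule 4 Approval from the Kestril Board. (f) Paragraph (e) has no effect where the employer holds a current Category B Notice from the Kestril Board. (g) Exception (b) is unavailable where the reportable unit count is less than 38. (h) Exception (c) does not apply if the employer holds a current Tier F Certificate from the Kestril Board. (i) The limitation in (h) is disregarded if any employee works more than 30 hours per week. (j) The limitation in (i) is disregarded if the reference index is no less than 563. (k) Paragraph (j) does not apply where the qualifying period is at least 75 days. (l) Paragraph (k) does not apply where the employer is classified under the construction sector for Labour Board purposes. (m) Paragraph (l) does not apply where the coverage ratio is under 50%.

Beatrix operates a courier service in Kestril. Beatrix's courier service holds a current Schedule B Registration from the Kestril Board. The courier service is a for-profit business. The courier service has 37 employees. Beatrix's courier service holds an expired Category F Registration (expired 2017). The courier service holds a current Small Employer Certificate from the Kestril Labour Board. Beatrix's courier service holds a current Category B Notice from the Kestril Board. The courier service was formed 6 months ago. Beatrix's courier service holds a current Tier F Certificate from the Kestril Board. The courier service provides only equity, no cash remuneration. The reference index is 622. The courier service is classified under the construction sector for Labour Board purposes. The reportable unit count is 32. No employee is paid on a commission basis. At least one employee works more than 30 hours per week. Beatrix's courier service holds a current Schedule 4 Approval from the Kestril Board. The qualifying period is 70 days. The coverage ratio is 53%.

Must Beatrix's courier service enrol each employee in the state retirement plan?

Yes — Beatrix's courier service must enrol each employee in the state retirement plan.

Exception (a) does not apply: there is no Category F Registration in force.
Exception (b): no employee is paid on commission; the business's age is 6 months, less than the 7 months limit — every condition holds. Turning to paragraph (g): (g) operates — the reportable unit count is 32, less than the 38 limit. Exception (b) does not apply.
Exception (c): the employer's headcount is 37, below the 39 limit; a current Small Employer Certificate is held — every condition holds. However, paragraphs (h)–(m) must be considered: (h) applies — a current Tier F Certificate is held. (i) operates (at least one employee exceeds 30 hours/week), but yields to (j): (j) operates against (i): the reference index is 622, meeting the 563 threshold. (k) does not operate here (the qualifying period is 70 days, short of 75 days), so (j) stands. So (c) is unavailable.
Exception (d) does not apply: the employer is for-profit.
No exception applies. The general rule governs.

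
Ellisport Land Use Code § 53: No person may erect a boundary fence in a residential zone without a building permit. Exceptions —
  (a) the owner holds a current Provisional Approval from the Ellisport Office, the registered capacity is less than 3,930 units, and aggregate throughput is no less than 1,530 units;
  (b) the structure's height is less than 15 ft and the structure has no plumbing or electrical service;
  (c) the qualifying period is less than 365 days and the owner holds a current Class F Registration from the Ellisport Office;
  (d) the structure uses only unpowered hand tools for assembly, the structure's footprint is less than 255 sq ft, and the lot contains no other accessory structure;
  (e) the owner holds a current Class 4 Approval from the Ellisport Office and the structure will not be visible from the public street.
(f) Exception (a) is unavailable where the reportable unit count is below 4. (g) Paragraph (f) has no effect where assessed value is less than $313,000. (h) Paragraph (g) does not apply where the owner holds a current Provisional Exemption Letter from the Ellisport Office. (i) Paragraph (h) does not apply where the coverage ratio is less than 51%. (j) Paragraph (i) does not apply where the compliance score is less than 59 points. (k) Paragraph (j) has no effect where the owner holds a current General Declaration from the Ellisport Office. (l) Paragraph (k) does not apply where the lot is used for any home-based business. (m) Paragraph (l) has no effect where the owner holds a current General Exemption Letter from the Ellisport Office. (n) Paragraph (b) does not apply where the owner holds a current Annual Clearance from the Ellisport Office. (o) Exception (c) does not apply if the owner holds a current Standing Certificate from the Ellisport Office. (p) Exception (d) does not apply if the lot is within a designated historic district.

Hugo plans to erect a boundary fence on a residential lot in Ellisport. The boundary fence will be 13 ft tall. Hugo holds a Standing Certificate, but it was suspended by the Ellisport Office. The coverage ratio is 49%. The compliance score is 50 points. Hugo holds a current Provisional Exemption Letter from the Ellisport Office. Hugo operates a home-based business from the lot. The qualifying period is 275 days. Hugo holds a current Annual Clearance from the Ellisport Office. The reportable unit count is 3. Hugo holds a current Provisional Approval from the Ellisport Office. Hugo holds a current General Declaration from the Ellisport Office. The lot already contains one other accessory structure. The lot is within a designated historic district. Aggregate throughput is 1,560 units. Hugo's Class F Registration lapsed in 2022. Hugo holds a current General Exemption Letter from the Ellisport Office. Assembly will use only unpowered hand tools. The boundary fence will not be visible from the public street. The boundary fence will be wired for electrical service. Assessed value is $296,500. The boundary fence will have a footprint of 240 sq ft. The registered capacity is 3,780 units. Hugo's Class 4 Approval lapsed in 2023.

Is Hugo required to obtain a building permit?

No — exception (a) applies; Hugo does not need a building permit.

All of (a)'s requirements are met (a current Provisional Approval is held; the registered capacity is 3,780 units, less than the 3,930 units limit; aggregate throughput is 1,560 units, meeting the 1,530 units threshold). Under paragraphs (f)–(m): (f) would limit (a) — the reportable unit count is 3, below the 4 limit — but (g) sets (f) aside: (g) is triggered — assessed value is $296,500, less than the $313,000 limit. (h) applies (a current Provisional Exemption Letter is held), but is overridden by (i): (i) operates against (h): the coverage ratio is 49%, less than the 51% limit. (j) applies (the compliance score is 50 points, less than the 59 points limit), but is set aside by (k): (k) is engaged — a current General Declaration is held. (l) would limit (k) — a home-based business operates on the lot — but (m) sets (l) aside: (m) operates against (l): a current General Exemption Letter is held. (a) remains available.
Exception (b) fails — electrical service is planned.
Exception (c) does not apply: the Class F Registration is not current.
Exception (d) fails — the lot already has another accessory structure.
Exception (e) fails — no current Class 4 Approval is held.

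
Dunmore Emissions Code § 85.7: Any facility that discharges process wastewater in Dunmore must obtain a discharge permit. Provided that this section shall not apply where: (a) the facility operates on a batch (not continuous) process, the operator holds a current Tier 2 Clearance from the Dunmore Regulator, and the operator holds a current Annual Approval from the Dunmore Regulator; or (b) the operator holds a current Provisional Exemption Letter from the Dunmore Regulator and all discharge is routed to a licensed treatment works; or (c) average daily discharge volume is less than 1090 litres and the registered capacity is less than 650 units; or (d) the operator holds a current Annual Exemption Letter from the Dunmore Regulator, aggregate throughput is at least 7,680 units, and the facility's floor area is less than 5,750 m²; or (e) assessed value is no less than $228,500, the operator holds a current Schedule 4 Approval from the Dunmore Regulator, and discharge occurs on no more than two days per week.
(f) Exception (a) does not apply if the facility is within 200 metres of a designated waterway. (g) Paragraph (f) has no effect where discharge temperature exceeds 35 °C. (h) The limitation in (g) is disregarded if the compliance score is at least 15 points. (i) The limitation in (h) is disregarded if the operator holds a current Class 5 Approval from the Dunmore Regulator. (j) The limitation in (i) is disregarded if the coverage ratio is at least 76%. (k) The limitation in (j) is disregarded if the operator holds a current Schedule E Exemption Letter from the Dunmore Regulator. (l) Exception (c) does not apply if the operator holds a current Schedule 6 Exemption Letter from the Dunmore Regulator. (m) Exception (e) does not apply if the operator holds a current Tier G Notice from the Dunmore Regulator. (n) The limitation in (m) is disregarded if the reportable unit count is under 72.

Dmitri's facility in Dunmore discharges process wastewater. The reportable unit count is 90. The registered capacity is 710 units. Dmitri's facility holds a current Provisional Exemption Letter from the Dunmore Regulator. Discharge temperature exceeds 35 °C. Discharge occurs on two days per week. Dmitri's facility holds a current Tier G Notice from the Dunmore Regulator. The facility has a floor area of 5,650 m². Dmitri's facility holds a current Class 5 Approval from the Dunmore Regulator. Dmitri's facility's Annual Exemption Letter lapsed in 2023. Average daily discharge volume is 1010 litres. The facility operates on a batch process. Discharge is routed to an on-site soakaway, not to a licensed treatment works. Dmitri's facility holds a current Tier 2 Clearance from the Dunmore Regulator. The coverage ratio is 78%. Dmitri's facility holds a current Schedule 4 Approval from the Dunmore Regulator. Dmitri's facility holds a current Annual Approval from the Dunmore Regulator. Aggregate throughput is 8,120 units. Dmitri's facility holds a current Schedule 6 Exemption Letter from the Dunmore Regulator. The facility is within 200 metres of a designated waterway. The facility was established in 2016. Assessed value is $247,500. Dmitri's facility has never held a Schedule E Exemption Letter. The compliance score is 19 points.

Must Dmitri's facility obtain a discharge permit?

Yes — Dmitri's facility must obtain a discharge permit.

Exception (a) is satisfied on its face — the facility operates on a batch process; a current Tier 2 Clearance is held; a current Annual Approval is held. However, paragraphs (f)–(k) must be considered: (f) applies — the facility is within 200 m of a designated waterway. (g) is engaged (discharge temperature exceeds 35 °C), but is displaced by (h): (h) operates against (g): the compliance score is 19 points, meeting the 15 points threshold. (i) would limit (h) — a current Class 5 Approval is held — but (j) sets (i) aside: (j) operates against (i): the coverage ratio is 78%, meeting the 76% threshold. (k), which would lift (j), is inapplicable — the Schedule E Exemption Letter is not current. Exception (a) does not apply.
Exception (b) fails — discharge is not routed to a licensed treatment works.
Exception (c) requires that the registered capacity is less than 650 units; but the registered capacity is 710 units, not less than 650 units, so (c) is unavailable.
Exception (d) does not apply: no current Annual Exemption Letter is held.
Exception (e) is satisfied on its face — assessed value is $247,500, meeting the $228,500 threshold; a current Schedule 4 Approval is held; discharge occurs on no more than two days per week. But applying paragraphs (m)–(n): (m) applies — a current Tier G Notice is held. (n) is not engaged (the reportable unit count is 90, not under 72), so (m) stands. Exception (e) does not apply.
None of the exceptions is available; § 85.7 applies in full.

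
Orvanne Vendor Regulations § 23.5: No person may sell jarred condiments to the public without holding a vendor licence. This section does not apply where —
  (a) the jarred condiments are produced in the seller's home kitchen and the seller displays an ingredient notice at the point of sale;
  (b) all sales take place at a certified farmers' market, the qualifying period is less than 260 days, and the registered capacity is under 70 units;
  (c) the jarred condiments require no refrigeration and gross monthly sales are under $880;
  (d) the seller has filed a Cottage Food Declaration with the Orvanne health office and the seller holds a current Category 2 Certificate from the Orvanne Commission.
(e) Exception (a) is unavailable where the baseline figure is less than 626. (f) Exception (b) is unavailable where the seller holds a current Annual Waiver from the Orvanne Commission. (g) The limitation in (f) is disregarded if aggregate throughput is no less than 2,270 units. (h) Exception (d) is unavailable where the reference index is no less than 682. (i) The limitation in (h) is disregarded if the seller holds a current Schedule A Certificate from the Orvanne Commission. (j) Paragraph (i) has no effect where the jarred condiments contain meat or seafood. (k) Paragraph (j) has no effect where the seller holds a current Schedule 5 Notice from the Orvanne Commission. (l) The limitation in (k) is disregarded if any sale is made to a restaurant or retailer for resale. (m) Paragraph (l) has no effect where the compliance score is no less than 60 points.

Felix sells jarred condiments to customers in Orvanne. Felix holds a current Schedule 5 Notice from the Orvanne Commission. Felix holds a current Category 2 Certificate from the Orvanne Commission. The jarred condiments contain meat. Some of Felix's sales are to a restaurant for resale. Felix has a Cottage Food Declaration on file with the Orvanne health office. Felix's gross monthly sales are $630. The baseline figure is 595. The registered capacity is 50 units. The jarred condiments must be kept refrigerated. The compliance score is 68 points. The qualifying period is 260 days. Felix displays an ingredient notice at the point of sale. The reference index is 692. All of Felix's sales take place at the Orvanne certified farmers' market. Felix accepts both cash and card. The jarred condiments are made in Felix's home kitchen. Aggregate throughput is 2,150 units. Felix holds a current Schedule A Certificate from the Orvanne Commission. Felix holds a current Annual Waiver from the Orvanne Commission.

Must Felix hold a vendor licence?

Exception (a)'s conditions are all satisfied: the jarred condiments are home-kitchen produced; an ingredient notice is displayed. But applying paragraph (e): (e) operates against (a): the baseline figure is 595, less than the 626 limit. (a) is therefore removed.
Exception (b) requires that the qualifying period is less than 260 days; but the qualifying period is 260 days, not less than 260 days, so (b) is unavailable.
Exception (c) fails — the jarred condiments require refrigeration.
Exception (d)'s conditions are all satisfied: a Cottage Food Declaration is on file; a current Category 2 Certificate is held. As to paragraphs (h)–(m): (h) operates (the reference index is 692, meeting the 682 threshold), but is overridden by (i): (i) is engaged — a current Schedule A Certificate is held. (j) is engaged (the jarred condiments contain meat), but yields to (k): (k) operates against (j): a current Schedule 5 Notice is held. (l) is engaged (some sales are to a restaurant for resale), but yields to (m): (m) is triggered — the compliance score is 68 points, meeting the 60 points threshold. Exception (d) stands.

No — exception (d) applies; Felix is not required to hold a vendor licence.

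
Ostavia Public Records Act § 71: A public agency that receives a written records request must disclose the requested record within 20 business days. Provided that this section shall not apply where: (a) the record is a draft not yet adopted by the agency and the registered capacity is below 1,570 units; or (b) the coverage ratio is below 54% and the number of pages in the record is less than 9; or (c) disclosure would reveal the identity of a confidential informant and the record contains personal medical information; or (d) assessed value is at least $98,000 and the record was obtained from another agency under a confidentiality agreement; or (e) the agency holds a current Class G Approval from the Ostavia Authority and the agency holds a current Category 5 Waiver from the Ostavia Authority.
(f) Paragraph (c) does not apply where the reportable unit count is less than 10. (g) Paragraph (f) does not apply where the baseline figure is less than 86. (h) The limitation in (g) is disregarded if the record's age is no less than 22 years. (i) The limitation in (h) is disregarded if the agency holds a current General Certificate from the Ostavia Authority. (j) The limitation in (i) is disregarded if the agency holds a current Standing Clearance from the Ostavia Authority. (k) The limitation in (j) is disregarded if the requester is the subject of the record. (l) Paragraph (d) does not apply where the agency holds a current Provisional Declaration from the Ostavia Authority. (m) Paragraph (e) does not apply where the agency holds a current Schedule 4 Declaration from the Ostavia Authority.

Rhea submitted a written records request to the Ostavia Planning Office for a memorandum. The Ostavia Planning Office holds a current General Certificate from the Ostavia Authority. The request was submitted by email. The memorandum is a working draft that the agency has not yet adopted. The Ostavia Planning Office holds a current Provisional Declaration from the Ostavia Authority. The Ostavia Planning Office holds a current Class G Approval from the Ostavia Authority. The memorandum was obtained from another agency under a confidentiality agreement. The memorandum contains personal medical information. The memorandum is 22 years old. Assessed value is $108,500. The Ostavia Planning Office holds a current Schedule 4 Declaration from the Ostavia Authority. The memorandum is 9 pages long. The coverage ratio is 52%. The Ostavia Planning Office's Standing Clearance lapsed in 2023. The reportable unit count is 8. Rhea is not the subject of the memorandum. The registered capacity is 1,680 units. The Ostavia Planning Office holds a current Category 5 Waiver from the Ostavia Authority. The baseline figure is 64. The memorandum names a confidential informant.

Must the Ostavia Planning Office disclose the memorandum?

No — exception (c) applies; the Ostavia Planning Office is not required to disclose the memorandum.

Exception (a) fails — the registered capacity is 1,680 units, not below 1,570 units.
Exception (b) fails — the number of pages in the record is 9, not less than 9.
All of (c)'s requirements are met (the memorandum names a confidential informant; the memorandum contains personal medical information). As to paragraphs (f)–(k): (f) operates (the reportable unit count is 8, less than the 10 limit), but is displaced by (g): (g) is triggered — the baseline figure is 64, less than the 86 limit. (h) would limit (g) — the record's age is 22 years, meeting the 22 years threshold — but (i) sets (h) aside: (i) is triggered — a current General Certificate is held. (j), which would lift (i), is inapplicable — no current Standing Clearance is held. (c) remains available.
Exception (d): assessed value is $108,500, meeting the $98,000 threshold; the memorandum was obtained under a confidentiality agreement — every condition holds. But applying paragraph (l): (l) applies — a current Provisional Declaration is held. Exception (d) does not apply.
Exception (e): a current Class G Approval is held; a current Category 5 Waiver is held — every condition holds. But: (m) is engaged — a current Schedule 4 Declaration is held. (e) is therefore removed.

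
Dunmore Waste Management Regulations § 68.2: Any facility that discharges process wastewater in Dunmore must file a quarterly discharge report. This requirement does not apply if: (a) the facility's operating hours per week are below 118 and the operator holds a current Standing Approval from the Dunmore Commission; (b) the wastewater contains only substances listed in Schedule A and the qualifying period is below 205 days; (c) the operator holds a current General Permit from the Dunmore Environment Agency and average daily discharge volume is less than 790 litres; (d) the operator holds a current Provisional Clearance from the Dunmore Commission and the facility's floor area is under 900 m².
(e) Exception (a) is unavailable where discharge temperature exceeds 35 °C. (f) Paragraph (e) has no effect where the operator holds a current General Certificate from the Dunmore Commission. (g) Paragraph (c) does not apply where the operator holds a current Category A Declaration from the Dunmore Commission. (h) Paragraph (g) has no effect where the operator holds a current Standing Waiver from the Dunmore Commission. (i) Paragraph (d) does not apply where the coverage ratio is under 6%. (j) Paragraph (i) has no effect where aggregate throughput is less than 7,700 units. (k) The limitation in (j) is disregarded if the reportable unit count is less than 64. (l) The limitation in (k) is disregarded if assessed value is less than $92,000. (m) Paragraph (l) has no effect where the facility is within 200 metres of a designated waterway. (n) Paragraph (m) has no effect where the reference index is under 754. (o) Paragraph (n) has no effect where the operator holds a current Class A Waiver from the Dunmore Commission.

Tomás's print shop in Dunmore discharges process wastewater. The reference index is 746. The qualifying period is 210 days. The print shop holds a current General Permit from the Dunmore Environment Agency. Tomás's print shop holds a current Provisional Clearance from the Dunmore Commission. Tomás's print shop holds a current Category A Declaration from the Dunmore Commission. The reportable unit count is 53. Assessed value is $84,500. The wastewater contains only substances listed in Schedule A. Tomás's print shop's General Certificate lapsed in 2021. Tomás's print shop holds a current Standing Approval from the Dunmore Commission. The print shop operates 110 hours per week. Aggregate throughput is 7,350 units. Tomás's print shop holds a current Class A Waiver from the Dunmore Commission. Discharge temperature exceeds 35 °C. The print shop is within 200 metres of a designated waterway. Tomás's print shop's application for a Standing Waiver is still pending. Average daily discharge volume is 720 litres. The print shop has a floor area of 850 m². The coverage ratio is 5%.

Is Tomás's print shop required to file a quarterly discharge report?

Yes — Tomás's print shop must file a quarterly discharge report.

All of (a)'s requirements are met (the facility's operating hours per week are 110, below the 118 limit; a current Standing Approval is held). But: (e) operates against (a): discharge temperature exceeds 35 °C. (f), which would lift (e), does not operate here — there is no General Certificate in force. (a) is therefore removed.
Exception (b) fails — the qualifying period is 210 days, not below 205 days.
Exception (c): a current General Permit is held; average daily discharge volume is 720 litres, less than the 790 litres limit — every condition holds. Turning to paragraphs (g)–(h): (g) operates — a current Category A Declaration is held. (h), which would lift (g), is inapplicable — no current Standing Waiver is held. (c) is therefore removed.
All of (d)'s requirements are met (a current Provisional Clearance is held; the facility's floor area is 850 m², under the 900 m² limit). But: (i) operates — the coverage ratio is 5%, under the 6% limit. (j) applies (aggregate throughput is 7,350 units, less than the 7,700 units limit), but is overridden by (k): (k) operates against (j): the reportable unit count is 53, less than the 64 limit. (l) would limit (k) — assessed value is $84,500, less than the $92,000 limit — but (m) sets (l) aside: (m) operates against (l): the print shop is within 200 m of a designated waterway. (n) applies (the reference index is 746, under the 754 limit), but is displaced by (o): (o) operates against (n): a current Class A Waiver is held. Exception (d) does not apply.
No exception displaces § 68.2.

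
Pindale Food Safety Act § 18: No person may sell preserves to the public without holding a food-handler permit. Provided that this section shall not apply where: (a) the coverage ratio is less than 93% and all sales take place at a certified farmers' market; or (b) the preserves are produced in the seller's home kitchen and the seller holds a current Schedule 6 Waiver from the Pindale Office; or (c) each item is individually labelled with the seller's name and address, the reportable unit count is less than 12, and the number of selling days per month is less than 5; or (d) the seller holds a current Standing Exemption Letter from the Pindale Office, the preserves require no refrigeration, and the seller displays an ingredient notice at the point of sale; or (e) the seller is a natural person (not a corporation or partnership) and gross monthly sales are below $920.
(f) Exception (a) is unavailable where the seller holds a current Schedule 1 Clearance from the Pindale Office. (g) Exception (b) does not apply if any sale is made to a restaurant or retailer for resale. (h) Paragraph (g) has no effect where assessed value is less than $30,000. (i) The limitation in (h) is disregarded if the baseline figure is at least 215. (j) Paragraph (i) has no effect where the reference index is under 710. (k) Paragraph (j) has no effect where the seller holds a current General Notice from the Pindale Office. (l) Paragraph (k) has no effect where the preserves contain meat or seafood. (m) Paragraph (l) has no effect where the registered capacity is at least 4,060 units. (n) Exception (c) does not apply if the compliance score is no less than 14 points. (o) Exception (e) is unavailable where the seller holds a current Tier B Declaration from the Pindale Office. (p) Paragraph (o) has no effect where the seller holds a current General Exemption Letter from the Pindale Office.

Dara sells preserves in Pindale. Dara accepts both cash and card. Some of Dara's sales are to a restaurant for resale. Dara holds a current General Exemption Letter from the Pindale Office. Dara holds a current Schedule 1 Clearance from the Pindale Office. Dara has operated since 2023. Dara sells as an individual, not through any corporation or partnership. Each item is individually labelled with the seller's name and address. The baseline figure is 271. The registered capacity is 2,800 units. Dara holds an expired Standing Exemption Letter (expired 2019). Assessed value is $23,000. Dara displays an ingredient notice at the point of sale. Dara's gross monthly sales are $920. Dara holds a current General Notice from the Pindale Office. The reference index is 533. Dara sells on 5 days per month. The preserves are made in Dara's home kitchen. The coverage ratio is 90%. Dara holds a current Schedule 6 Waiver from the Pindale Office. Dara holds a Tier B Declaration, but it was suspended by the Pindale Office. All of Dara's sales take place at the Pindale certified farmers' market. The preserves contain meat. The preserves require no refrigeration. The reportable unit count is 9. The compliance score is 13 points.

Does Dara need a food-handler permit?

No — exception (b) applies; Dara is not required to hold a food-handler permit.

Exception (a) is satisfied on its face — the coverage ratio is 90%, less than the 93% limit; all sales are at a certified farmers' market. However, paragraph (f) must be considered: (f) is triggered — a current Schedule 1 Clearance is held. (a) is therefore removed.
Exception (b) is satisfied on its face — the preserves are home-kitchen produced; a current Schedule 6 Waiver is held. As to paragraphs (g)–(m): (g) is triggered (some sales are to a restaurant for resale), but is overridden by (h): (h) operates — assessed value is $23,000, less than the $30,000 limit. (i) applies (the baseline figure is 271, meeting the 215 threshold), but yields to (j): (j) applies — the reference index is 533, under the 710 limit. (k) is engaged (a current General Notice is held), but is overridden by (l): (l) is triggered — the preserves contain meat. (m), which would lift (l), is not triggered — the registered capacity is 2,800 units, short of 4,060 units. So (b) applies.
Exception (c) does not apply: the number of selling days per month is 5, not less than 5.
Exception (d) does not apply: the Standing Exemption Letter is not current.
Exception (e) requires that gross monthly sales are below $920; but gross monthly sales are $920, not below $920, so (e) is unavailable.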